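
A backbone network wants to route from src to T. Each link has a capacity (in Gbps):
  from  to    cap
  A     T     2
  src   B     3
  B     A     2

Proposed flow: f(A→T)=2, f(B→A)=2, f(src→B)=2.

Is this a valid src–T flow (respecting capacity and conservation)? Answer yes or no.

Every edge has 0 ≤ f(e) ≤ cap(e).
At each intermediate node, inflow equals outflow.

Yes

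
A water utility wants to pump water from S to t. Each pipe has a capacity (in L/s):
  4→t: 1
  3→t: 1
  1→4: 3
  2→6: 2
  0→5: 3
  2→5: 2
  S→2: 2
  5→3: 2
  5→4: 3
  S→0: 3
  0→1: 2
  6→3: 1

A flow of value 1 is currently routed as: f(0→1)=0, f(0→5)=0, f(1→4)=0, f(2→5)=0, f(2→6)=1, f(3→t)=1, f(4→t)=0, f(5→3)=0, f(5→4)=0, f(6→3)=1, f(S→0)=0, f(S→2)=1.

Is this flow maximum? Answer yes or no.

Residual path S→2→5→4→t has bottleneck 1 > 0.
Pushing 1 along it raises the flow to 2, so the given flow is not maximum.

No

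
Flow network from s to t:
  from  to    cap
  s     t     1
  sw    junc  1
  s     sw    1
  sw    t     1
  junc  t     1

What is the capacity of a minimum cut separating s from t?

Max flow = 2 (via 2 augmenting paths).
In the residual at optimum, the set reachable from s is {s}.
Cut edges: s→sw (cap 1), s→t (cap 1). Sum = 2.

2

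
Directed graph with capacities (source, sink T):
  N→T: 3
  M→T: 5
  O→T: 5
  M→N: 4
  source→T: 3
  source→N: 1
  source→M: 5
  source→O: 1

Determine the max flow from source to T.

Augment source→T: bottleneck 3. Total 3.
Augment source→M→T: bottleneck 5. Total 8.
Augment source→O→T: bottleneck 1. Total 9.
Augment source→N→T: bottleneck 1. Total 10.
No augmenting path remains in the residual graph.

10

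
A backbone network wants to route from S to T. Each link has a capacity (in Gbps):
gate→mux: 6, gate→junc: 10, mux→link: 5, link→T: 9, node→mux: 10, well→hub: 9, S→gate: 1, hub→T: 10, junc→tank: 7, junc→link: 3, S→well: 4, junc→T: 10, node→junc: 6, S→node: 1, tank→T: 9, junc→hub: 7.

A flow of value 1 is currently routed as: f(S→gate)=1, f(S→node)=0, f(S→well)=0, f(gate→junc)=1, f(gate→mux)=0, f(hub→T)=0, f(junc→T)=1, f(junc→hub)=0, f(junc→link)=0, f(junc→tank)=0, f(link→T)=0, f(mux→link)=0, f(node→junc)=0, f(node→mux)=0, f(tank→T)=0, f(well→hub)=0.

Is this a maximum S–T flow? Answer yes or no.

Residual path S→node→junc→T has bottleneck 1 > 0.
Pushing 1 along it raises the flow to 2, so the given flow is not maximum.

No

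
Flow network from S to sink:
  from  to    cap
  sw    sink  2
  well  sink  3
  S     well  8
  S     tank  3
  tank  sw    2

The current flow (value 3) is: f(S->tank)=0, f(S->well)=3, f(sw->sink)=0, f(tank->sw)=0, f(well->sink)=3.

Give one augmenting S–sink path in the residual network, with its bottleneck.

Residual along S->tank->sw->sink: S->tank: 3, tank->sw: 2, sw->sink: 2.
Bottleneck = min = 2.

S->tank->sw->sink, bottleneck 2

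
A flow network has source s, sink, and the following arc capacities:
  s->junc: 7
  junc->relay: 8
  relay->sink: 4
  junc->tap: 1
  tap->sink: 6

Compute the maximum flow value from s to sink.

5

Augment s->junc->tap->sink: bottleneck 1. Total 1.
Augment s->junc->relay->sink: bottleneck 4. Total 5.
No augmenting path remains in the residual graph.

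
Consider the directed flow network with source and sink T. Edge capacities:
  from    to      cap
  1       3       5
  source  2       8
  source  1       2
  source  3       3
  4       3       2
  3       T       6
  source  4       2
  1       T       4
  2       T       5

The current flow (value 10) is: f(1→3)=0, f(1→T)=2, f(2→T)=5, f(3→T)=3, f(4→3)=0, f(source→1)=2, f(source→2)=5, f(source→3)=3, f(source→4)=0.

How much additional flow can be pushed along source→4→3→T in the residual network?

2

Residual capacities along the path: source→4: 2, 4→3: 2, 3→T: 3.
Minimum is 2.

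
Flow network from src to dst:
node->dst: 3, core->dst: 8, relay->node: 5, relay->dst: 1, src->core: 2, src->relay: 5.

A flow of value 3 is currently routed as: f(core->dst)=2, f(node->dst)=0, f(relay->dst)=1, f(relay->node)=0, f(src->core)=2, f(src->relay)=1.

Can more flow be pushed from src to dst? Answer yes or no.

Residual path src->relay->node->dst has bottleneck 3 > 0.
Pushing 3 along it raises the flow to 6, so the given flow is not maximum.

Yes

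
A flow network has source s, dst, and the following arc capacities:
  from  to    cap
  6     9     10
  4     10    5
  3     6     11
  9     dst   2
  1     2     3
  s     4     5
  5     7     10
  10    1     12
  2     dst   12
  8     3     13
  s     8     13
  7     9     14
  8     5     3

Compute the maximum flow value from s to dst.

5

Augment s->4->10->1->2->dst: bottleneck 3. Total 3.
Augment s->8->5->7->9->dst: bottleneck 2. Total 5.
No augmenting path remains in the residual graph.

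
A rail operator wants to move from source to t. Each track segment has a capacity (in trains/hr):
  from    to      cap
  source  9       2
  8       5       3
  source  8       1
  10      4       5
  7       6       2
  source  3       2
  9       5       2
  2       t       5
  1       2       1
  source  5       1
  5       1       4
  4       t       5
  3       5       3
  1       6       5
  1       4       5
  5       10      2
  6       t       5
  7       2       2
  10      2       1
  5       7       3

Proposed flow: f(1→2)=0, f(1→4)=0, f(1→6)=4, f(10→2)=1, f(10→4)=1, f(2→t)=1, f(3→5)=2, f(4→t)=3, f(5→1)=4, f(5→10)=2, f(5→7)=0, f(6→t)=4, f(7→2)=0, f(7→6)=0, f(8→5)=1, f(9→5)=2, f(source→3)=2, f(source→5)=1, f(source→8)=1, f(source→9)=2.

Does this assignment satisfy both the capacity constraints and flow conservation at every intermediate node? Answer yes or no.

No

Conservation fails at 4: inflow 1 ≠ outflow 3.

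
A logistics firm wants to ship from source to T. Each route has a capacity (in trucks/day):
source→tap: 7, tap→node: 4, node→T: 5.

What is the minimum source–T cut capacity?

Max flow = 4 (via 1 augmenting path).
In the residual at optimum, the set reachable from source is {source, tap}.
Cut edges: tap→node (cap 4). Sum = 4.

4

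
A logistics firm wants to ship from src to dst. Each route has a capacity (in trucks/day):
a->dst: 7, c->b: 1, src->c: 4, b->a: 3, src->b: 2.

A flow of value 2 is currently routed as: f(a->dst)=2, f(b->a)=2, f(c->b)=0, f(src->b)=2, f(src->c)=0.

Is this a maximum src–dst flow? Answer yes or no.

No

Residual path src->c->b->a->dst has bottleneck 1 > 0.
Pushing 1 along it raises the flow to 3, so the given flow is not maximum.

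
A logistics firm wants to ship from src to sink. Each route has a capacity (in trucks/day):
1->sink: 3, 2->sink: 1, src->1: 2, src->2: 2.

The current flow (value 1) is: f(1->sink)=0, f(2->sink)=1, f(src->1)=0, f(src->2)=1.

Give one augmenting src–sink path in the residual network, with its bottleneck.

src->1->sink, bottleneck 2

Residual along src->1->sink: src->1: 2, 1->sink: 3.
Bottleneck = min = 2.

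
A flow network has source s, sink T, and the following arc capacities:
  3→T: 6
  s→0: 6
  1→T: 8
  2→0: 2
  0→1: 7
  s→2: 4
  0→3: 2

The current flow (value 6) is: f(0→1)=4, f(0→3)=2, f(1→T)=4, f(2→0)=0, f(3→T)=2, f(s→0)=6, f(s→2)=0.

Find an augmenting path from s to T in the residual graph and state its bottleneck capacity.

Residual along s→2→0→1→T: s→2: 4, 2→0: 2, 0→1: 3, 1→T: 4.
Bottleneck = min = 2.

s→2→0→1→T, bottleneck 2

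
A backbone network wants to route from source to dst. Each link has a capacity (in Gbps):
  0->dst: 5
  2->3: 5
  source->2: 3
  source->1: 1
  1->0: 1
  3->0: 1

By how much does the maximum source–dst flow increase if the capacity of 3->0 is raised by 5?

2

Original max flow = 2.
After raising cap(3->0), augmenting paths through that edge carry 2 more units.
New max flow = 4. Increase = 2.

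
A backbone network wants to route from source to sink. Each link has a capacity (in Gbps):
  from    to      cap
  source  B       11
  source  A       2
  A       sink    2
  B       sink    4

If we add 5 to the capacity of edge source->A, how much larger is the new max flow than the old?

Original max flow = 6.
Even with extra capacity on source->A, another cut of capacity 6 remains binding.
New max flow = 6. Increase = 0.

0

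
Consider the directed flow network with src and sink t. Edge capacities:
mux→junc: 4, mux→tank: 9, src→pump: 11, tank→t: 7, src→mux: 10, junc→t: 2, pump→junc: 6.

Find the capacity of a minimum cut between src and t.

Max flow = 9 (via 2 augmenting paths).
In the residual at optimum, the set reachable from src is {junc, mux, pump, src, tank}.
Cut edges: junc→t (cap 2), tank→t (cap 7). Sum = 9.

9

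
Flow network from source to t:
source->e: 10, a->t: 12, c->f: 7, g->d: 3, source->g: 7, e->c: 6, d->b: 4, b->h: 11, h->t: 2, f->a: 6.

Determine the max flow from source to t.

Augment source->g->d->b->h->t: bottleneck 2. Total 2.
Augment source->e->c->f->a->t: bottleneck 6. Total 8.
No augmenting path remains in the residual graph.

8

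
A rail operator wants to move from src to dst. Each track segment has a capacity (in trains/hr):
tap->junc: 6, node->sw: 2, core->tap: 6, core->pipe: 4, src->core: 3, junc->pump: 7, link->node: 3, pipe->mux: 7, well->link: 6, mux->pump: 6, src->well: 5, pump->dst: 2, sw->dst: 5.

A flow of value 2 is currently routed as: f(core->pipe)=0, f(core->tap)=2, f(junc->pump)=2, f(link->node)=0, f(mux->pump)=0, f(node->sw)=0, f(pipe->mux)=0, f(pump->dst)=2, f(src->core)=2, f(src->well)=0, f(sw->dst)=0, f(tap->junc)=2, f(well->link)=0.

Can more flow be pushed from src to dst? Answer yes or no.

Residual path src->well->link->node->sw->dst has bottleneck 2 > 0.
Pushing 2 along it raises the flow to 4, so the given flow is not maximum.

Yes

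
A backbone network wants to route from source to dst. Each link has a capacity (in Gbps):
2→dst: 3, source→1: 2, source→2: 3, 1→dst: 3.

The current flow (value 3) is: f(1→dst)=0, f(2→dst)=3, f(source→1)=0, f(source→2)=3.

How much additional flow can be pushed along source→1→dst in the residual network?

Residual capacities along the path: source→1: 2, 1→dst: 3.
Minimum is 2.

2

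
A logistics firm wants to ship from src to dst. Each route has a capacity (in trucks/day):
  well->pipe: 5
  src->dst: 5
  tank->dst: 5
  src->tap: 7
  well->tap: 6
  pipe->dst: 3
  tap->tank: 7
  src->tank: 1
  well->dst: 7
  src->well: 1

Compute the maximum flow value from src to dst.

11

Augment src->dst: bottleneck 5. Total 5.
Augment src->well->dst: bottleneck 1. Total 6.
Augment src->tank->dst: bottleneck 1. Total 7.
Augment src->tap->tank->dst: bottleneck 4. Total 11.
No augmenting path remains in the residual graph.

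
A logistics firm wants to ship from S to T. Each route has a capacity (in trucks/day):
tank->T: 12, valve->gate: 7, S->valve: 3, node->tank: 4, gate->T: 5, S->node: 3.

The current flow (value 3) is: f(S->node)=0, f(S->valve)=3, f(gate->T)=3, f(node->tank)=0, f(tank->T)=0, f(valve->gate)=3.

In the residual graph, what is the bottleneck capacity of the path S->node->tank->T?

3

Residual capacities along the path: S->node: 3, node->tank: 4, tank->T: 12.
Minimum is 3.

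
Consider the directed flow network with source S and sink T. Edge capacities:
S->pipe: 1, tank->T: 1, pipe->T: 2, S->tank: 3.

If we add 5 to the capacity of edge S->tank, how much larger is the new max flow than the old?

0

Original max flow = 2.
Edge S->tank does not cross the min cut (source side {S, tank}), so extra capacity there cannot help.
New max flow = 2. Increase = 0.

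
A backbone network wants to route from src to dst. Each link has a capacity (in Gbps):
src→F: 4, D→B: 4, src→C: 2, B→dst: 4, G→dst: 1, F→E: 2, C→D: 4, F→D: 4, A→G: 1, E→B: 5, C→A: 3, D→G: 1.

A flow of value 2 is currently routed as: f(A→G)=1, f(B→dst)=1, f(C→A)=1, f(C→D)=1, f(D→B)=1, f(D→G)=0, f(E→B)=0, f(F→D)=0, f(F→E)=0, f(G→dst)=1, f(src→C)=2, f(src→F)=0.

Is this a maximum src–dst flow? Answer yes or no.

No

Residual path src→F→D→B→dst has bottleneck 3 > 0.
Pushing 3 along it raises the flow to 5, so the given flow is not maximum.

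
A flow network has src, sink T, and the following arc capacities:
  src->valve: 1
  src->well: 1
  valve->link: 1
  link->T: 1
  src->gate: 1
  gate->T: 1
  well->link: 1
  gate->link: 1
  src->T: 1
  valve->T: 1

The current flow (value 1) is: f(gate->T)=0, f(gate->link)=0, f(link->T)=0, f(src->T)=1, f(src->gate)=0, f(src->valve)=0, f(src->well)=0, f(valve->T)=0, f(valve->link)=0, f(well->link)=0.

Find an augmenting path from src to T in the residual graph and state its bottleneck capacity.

Residual along src->gate->T: src->gate: 1, gate->T: 1.
Bottleneck = min = 1.

src->gate->T, bottleneck 1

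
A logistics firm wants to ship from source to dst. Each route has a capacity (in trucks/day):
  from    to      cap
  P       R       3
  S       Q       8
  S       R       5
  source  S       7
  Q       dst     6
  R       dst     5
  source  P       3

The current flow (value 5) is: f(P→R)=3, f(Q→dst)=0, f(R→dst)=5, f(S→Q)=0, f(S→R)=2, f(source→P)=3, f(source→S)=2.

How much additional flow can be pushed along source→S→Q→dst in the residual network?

5

Residual capacities along the path: source→S: 5, S→Q: 8, Q→dst: 6.
Minimum is 5.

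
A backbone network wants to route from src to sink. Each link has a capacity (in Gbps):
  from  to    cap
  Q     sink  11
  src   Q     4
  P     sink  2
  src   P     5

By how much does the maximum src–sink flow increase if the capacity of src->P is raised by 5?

0

Original max flow = 6.
Edge src->P does not cross the min cut (source side {P, src}), so extra capacity there cannot help.
New max flow = 6. Increase = 0.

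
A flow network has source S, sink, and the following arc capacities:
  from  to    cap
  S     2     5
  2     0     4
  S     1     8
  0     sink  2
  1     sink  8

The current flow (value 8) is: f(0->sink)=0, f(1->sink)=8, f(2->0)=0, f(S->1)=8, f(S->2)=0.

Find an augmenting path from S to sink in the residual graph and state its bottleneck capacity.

S->2->0->sink, bottleneck 2

Residual along S->2->0->sink: S->2: 5, 2->0: 4, 0->sink: 2.
Bottleneck = min = 2.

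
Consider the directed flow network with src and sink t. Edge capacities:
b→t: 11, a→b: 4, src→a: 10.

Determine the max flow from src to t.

4

Augment src→a→b→t: bottleneck 4. Total 4.
No augmenting path remains in the residual graph.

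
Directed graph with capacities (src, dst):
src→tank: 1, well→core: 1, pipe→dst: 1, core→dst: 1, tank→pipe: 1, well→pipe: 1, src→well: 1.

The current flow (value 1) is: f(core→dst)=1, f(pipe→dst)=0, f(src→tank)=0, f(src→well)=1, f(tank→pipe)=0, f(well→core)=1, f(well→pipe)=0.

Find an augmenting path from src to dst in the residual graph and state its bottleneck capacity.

Residual along src→tank→pipe→dst: src→tank: 1, tank→pipe: 1, pipe→dst: 1.
Bottleneck = min = 1.

src→tank→pipe→dst, bottleneck 1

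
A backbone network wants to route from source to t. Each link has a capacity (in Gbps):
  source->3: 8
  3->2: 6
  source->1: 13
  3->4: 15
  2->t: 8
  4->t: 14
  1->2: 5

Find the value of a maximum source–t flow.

13

Augment source->3->4->t: bottleneck 8. Total 8.
Augment source->1->2->t: bottleneck 5. Total 13.
No augmenting path remains in the residual graph.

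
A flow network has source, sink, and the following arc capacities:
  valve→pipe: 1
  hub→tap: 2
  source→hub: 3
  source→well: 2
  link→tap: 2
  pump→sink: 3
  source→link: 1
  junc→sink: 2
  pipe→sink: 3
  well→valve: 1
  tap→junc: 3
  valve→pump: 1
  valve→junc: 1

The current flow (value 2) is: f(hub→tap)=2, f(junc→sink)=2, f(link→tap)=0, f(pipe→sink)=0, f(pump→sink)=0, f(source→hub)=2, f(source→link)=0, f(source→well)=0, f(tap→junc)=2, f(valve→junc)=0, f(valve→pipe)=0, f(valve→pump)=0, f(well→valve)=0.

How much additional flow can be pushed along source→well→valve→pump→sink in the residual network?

1

Residual capacities along the path: source→well: 2, well→valve: 1, valve→pump: 1, pump→sink: 3.
Minimum is 1.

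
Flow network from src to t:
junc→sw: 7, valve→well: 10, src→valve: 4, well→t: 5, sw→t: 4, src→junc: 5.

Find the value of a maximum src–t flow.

Augment src→valve→well→t: bottleneck 4. Total 4.
Augment src→junc→sw→t: bottleneck 4. Total 8.
No augmenting path remains in the residual graph.

8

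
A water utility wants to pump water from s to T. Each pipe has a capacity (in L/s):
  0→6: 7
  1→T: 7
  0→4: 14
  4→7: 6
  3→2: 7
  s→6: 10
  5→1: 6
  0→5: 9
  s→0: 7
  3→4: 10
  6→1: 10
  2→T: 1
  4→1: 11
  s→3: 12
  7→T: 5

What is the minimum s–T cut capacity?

Max flow = 13 (via 3 augmenting paths).
In the residual at optimum, the set reachable from s is {0, 1, 2, 3, 4, 5, 6, 7, s}.
Cut edges: 7→T (cap 5), 2→T (cap 1), 1→T (cap 7). Sum = 13.

13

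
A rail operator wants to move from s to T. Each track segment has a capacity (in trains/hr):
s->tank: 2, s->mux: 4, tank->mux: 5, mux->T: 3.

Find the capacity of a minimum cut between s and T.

3

Max flow = 3 (via 1 augmenting path).
In the residual at optimum, the set reachable from s is {mux, s, tank}.
Cut edges: mux->T (cap 3). Sum = 3.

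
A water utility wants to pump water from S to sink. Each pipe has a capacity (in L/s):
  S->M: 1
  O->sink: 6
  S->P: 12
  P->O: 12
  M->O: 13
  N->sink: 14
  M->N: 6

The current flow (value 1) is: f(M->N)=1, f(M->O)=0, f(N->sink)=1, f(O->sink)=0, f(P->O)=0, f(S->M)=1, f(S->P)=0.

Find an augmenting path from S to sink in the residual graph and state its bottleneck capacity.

Residual along S->P->O->sink: S->P: 12, P->O: 12, O->sink: 6.
Bottleneck = min = 6.

S->P->O->sink, bottleneck 6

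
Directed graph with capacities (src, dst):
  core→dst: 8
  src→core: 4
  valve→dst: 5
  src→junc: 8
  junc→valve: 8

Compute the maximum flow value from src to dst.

Augment src→core→dst: bottleneck 4. Total 4.
Augment src→junc→valve→dst: bottleneck 5. Total 9.
No augmenting path remains in the residual graph.

9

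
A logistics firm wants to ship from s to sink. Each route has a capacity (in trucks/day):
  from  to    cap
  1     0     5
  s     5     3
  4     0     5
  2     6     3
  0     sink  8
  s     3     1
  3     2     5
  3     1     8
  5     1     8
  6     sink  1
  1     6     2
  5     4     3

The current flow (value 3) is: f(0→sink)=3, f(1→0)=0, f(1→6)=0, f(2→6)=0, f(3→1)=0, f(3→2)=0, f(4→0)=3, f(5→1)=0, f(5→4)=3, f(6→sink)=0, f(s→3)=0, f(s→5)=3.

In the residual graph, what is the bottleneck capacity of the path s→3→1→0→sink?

Residual capacities along the path: s→3: 1, 3→1: 8, 1→0: 5, 0→sink: 5.
Minimum is 1.

1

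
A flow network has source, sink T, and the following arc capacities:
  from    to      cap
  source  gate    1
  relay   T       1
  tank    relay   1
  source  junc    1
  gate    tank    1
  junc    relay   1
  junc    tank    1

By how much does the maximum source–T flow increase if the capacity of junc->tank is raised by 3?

Original max flow = 1.
Edge junc->tank does not cross the min cut (source side {gate, junc, relay, source, tank}), so extra capacity there cannot help.
New max flow = 1. Increase = 0.

0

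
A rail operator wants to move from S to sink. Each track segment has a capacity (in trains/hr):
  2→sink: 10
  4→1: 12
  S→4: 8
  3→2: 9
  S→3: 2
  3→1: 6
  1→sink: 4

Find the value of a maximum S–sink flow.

6

Augment S→4→1→sink: bottleneck 4. Total 4.
Augment S→3→2→sink: bottleneck 2. Total 6.
No augmenting path remains in the residual graph.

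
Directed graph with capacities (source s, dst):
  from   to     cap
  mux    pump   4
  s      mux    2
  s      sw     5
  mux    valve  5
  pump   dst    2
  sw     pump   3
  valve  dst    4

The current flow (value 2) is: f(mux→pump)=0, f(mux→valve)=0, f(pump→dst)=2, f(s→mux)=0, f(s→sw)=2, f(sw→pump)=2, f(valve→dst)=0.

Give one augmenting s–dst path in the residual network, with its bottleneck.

Residual along s→mux→valve→dst: s→mux: 2, mux→valve: 5, valve→dst: 4.
Bottleneck = min = 2.

s→mux→valve→dst, bottleneck 2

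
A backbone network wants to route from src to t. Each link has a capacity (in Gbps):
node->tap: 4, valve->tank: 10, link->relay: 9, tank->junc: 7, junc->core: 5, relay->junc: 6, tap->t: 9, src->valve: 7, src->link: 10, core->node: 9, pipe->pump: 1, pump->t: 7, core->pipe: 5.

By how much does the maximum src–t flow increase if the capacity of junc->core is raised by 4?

Original max flow = 5.
Even with extra capacity on junc->core, another cut of capacity 5 remains binding.
New max flow = 5. Increase = 0.

0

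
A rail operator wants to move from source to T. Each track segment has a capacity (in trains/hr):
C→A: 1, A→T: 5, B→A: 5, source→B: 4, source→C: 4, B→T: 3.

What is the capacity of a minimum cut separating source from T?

Max flow = 5 (via 3 augmenting paths).
In the residual at optimum, the set reachable from source is {C, source}.
Cut edges: source→B (cap 4), C→A (cap 1). Sum = 5.

5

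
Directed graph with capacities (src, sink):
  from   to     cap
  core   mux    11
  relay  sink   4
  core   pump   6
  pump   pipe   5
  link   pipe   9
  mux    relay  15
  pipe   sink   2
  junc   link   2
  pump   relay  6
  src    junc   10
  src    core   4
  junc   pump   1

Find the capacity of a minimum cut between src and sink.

6

Max flow = 6 (via 3 augmenting paths).
In the residual at optimum, the set reachable from src is {core, junc, link, mux, pipe, pump, relay, src}.
Cut edges: pipe->sink (cap 2), relay->sink (cap 4). Sum = 6.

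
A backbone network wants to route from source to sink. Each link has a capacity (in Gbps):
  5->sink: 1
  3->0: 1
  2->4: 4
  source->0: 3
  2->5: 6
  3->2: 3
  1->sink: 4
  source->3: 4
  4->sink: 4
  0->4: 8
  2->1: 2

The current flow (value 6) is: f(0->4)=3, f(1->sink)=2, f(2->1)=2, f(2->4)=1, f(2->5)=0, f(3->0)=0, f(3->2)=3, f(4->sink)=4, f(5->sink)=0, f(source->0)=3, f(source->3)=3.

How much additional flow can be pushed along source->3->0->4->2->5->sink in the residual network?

1

Residual capacities along the path: source->3: 1, 3->0: 1, 0->4: 5, 4->2: 1, 2->5: 6, 5->sink: 1.
Minimum is 1.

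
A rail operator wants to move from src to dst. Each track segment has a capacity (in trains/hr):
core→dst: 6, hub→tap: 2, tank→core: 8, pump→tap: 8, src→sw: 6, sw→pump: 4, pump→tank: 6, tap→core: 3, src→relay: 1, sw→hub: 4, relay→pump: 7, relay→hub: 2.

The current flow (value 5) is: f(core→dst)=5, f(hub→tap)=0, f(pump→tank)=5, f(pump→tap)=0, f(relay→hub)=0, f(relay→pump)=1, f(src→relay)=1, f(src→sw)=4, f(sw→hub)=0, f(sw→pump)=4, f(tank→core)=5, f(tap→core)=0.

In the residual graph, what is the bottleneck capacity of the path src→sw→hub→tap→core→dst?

1

Residual capacities along the path: src→sw: 2, sw→hub: 4, hub→tap: 2, tap→core: 3, core→dst: 1.
Minimum is 1.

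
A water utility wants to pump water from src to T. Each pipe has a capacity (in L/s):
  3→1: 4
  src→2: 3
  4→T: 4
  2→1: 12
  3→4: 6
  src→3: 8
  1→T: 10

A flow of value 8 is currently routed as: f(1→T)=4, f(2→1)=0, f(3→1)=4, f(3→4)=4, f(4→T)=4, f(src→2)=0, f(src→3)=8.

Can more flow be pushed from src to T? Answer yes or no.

Yes

Residual path src→2→1→T has bottleneck 3 > 0.
Pushing 3 along it raises the flow to 11, so the given flow is not maximum.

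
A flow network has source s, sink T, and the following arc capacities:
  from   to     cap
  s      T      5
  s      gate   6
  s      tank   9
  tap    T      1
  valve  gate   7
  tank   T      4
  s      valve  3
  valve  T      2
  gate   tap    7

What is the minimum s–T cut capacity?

12

Max flow = 12 (via 4 augmenting paths).
In the residual at optimum, the set reachable from s is {gate, s, tank, tap, valve}.
Cut edges: s->T (cap 5), tank->T (cap 4), valve->T (cap 2), tap->T (cap 1). Sum = 12.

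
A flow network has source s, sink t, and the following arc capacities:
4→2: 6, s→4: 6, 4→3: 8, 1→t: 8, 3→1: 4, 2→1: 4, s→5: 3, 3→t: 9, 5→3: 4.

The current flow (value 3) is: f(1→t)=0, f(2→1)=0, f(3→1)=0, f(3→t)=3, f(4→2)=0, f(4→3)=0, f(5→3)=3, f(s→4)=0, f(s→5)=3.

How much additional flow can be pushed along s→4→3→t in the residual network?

Residual capacities along the path: s→4: 6, 4→3: 8, 3→t: 6.
Minimum is 6.

6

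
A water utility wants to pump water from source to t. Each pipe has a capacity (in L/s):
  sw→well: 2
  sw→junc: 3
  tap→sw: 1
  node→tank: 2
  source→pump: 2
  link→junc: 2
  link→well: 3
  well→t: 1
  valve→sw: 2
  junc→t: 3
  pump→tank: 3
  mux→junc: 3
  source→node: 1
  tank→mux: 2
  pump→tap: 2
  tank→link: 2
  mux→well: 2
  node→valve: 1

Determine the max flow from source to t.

3

Augment source→node→valve→sw→well→t: bottleneck 1. Total 1.
Augment source→pump→tap→sw→junc→t: bottleneck 1. Total 2.
Augment source→pump→tank→mux→junc→t: bottleneck 1. Total 3.
No augmenting path remains in the residual graph.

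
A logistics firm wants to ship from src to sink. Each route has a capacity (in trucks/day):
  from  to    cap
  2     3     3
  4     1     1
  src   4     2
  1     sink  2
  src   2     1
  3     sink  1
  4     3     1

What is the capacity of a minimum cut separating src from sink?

Max flow = 2 (via 2 augmenting paths).
In the residual at optimum, the set reachable from src is {2, 3, 4, src}.
Cut edges: 4->1 (cap 1), 3->sink (cap 1). Sum = 2.

2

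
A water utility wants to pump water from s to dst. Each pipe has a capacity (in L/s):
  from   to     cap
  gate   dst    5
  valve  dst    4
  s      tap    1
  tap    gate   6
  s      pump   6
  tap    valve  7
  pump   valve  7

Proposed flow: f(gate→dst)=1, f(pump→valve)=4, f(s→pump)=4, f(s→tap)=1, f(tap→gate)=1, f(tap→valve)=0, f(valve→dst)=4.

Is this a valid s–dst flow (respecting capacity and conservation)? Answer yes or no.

Yes

Every edge has 0 ≤ f(e) ≤ cap(e).
At each intermediate node, inflow equals outflow.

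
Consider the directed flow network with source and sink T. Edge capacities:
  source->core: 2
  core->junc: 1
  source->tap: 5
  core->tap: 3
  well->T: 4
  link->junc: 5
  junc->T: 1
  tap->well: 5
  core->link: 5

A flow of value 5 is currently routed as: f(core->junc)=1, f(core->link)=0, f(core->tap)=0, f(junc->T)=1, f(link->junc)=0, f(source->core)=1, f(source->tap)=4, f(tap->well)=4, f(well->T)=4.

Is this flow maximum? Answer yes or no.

Yes

Residual reachable from source: {core, junc, link, source, tap, well}; T is not reachable.
Saturated cut: junc->T, well->T with total capacity 5 = current flow value. Flow is maximum.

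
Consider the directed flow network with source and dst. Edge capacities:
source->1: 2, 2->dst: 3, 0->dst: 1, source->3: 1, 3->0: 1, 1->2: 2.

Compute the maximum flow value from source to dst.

Augment source->1->2->dst: bottleneck 2. Total 2.
Augment source->3->0->dst: bottleneck 1. Total 3.
No augmenting path remains in the residual graph.

3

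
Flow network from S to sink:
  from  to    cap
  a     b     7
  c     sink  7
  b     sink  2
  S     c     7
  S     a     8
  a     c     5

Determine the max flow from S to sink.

Augment S->c->sink: bottleneck 7. Total 7.
Augment S->a->b->sink: bottleneck 2. Total 9.
No augmenting path remains in the residual graph.

9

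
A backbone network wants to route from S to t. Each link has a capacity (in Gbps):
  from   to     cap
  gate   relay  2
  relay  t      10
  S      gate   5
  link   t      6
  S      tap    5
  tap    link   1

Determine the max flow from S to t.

3

Augment S→tap→link→t: bottleneck 1. Total 1.
Augment S→gate→relay→t: bottleneck 2. Total 3.
No augmenting path remains in the residual graph.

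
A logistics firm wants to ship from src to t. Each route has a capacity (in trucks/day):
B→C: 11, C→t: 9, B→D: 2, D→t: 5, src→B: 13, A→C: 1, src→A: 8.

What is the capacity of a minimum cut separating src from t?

Max flow = 11 (via 3 augmenting paths).
In the residual at optimum, the set reachable from src is {A, B, C, src}.
Cut edges: B→D (cap 2), C→t (cap 9). Sum = 11.

11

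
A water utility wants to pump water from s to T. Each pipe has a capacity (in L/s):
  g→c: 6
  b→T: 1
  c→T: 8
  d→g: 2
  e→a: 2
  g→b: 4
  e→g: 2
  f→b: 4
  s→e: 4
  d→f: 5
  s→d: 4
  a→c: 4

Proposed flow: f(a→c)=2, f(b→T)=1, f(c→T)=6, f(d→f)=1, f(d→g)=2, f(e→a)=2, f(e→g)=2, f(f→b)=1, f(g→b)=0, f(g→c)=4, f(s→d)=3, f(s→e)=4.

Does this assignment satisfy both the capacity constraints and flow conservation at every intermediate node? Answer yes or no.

Every edge has 0 ≤ f(e) ≤ cap(e).
At each intermediate node, inflow equals outflow.

Yes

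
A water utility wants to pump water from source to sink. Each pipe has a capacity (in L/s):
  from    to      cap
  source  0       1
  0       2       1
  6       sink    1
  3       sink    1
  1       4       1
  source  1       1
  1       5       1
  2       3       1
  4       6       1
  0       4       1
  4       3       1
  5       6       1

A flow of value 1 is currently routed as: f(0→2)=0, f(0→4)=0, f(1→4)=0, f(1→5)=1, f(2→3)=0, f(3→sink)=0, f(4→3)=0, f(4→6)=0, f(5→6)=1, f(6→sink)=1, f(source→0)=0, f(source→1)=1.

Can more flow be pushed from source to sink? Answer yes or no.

Residual path source→0→4→3→sink has bottleneck 1 > 0.
Pushing 1 along it raises the flow to 2, so the given flow is not maximum.

Yes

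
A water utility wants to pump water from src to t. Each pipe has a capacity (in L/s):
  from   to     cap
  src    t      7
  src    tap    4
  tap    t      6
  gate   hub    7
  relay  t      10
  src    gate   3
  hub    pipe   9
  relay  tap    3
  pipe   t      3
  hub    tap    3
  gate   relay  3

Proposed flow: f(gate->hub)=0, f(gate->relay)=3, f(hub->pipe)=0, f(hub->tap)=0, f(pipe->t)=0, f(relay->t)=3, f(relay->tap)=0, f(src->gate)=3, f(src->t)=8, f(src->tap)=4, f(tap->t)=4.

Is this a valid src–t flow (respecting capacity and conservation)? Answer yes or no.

No

Capacity violated on src->t: flow 8 > capacity 7.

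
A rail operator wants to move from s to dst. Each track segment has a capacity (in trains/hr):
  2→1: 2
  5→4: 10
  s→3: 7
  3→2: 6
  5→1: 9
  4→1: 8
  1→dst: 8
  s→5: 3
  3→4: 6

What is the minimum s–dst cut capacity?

8

Max flow = 8 (via 2 augmenting paths).
In the residual at optimum, the set reachable from s is {1, 2, 3, 4, 5, s}.
Cut edges: 1→dst (cap 8). Sum = 8.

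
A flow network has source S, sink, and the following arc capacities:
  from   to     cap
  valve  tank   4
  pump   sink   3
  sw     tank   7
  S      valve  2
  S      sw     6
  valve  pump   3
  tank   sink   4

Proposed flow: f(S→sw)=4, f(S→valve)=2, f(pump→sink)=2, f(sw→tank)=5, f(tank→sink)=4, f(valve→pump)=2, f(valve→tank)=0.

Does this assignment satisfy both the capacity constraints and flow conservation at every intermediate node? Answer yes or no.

Conservation fails at sw: inflow 4 ≠ outflow 5.

No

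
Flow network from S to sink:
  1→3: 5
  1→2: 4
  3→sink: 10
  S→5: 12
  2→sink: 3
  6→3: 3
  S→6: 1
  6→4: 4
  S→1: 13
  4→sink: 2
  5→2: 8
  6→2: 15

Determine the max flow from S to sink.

Augment S→1→2→sink: bottleneck 3. Total 3.
Augment S→1→3→sink: bottleneck 5. Total 8.
Augment S→6→4→sink: bottleneck 1. Total 9.
No augmenting path remains in the residual graph.

9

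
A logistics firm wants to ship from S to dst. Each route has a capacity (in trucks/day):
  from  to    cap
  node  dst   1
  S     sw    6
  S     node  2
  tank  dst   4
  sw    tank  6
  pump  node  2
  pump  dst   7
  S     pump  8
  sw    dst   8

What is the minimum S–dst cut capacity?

14

Max flow = 14 (via 3 augmenting paths).
In the residual at optimum, the set reachable from S is {S, node, pump}.
Cut edges: S->sw (cap 6), pump->dst (cap 7), node->dst (cap 1). Sum = 14.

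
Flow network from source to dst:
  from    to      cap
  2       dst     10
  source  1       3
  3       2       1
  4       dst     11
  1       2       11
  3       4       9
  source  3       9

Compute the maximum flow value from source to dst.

Augment source→1→2→dst: bottleneck 3. Total 3.
Augment source→3→2→dst: bottleneck 1. Total 4.
Augment source→3→4→dst: bottleneck 8. Total 12.
No augmenting path remains in the residual graph.

12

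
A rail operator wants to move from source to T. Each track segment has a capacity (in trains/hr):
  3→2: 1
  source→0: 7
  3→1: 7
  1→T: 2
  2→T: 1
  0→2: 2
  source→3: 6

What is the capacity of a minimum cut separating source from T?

Max flow = 3 (via 2 augmenting paths).
In the residual at optimum, the set reachable from source is {0, 1, 2, 3, source}.
Cut edges: 1→T (cap 2), 2→T (cap 1). Sum = 3.

3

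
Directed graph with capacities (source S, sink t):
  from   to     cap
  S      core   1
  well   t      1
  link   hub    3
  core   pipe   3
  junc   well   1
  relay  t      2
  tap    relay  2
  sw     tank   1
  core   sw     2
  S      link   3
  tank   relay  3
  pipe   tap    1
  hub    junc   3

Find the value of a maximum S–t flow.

2

Augment S→link→hub→junc→well→t: bottleneck 1. Total 1.
Augment S→core→pipe→tap→relay→t: bottleneck 1. Total 2.
No augmenting path remains in the residual graph.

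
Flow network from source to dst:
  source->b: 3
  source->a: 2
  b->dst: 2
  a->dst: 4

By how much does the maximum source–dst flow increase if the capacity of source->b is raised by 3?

Original max flow = 4.
Edge source->b does not cross the min cut (source side {b, source}), so extra capacity there cannot help.
New max flow = 4. Increase = 0.

0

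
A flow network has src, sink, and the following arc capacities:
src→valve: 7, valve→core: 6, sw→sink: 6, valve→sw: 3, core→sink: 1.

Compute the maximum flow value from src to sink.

4

Augment src→valve→sw→sink: bottleneck 3. Total 3.
Augment src→valve→core→sink: bottleneck 1. Total 4.
No augmenting path remains in the residual graph.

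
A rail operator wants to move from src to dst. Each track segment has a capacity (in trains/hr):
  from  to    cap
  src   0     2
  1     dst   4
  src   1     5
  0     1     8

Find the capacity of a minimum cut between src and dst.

Max flow = 4 (via 1 augmenting path).
In the residual at optimum, the set reachable from src is {0, 1, src}.
Cut edges: 1→dst (cap 4). Sum = 4.

4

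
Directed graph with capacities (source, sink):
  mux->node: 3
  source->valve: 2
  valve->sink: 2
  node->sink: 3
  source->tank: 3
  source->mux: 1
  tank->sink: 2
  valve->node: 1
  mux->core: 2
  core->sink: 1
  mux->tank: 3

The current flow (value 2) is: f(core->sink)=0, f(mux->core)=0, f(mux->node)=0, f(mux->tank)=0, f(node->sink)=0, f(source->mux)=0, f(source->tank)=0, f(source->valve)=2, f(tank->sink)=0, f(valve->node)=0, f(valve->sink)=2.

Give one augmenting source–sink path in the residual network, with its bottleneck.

source->tank->sink, bottleneck 2

Residual along source->tank->sink: source->tank: 3, tank->sink: 2.
Bottleneck = min = 2.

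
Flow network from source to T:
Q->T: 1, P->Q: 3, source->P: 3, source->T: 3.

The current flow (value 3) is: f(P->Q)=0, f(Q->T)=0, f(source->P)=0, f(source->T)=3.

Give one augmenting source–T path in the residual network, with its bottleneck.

source->P->Q->T, bottleneck 1

Residual along source->P->Q->T: source->P: 3, P->Q: 3, Q->T: 1.
Bottleneck = min = 1.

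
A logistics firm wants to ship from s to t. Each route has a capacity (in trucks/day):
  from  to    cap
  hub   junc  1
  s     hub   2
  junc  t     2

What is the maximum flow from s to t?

Augment s→hub→junc→t: bottleneck 1. Total 1.
No augmenting path remains in the residual graph.

1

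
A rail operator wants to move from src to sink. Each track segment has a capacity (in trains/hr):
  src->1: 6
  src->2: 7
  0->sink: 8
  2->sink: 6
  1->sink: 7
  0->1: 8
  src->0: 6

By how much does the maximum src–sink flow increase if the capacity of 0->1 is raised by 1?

0

Original max flow = 18.
Edge 0->1 does not cross the min cut (source side {2, src}), so extra capacity there cannot help.
New max flow = 18. Increase = 0.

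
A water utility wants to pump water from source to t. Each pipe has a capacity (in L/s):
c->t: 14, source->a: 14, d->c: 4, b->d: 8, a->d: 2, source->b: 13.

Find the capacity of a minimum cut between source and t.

4

Max flow = 4 (via 2 augmenting paths).
In the residual at optimum, the set reachable from source is {a, b, d, source}.
Cut edges: d->c (cap 4). Sum = 4.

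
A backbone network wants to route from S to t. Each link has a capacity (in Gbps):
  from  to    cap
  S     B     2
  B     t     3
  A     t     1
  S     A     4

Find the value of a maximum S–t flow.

3

Augment S->B->t: bottleneck 2. Total 2.
Augment S->A->t: bottleneck 1. Total 3.
No augmenting path remains in the residual graph.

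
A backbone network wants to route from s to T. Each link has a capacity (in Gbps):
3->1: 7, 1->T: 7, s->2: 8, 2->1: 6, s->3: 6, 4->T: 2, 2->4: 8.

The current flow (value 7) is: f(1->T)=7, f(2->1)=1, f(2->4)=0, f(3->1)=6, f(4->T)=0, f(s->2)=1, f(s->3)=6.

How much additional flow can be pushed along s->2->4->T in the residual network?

2

Residual capacities along the path: s->2: 7, 2->4: 8, 4->T: 2.
Minimum is 2.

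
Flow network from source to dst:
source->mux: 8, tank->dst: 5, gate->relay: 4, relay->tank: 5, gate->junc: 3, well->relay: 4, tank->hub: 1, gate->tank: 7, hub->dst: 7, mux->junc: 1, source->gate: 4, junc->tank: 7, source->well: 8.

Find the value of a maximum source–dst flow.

6

Augment source->gate->tank->dst: bottleneck 4. Total 4.
Augment source->well->relay->tank->dst: bottleneck 1. Total 5.
Augment source->well->relay->tank->hub->dst: bottleneck 1. Total 6.
No augmenting path remains in the residual graph.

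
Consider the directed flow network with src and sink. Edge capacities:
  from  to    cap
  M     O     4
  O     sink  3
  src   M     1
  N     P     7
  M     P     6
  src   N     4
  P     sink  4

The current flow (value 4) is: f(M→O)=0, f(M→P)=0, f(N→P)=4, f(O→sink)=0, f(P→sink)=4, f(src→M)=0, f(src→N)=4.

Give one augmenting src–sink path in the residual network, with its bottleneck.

Residual along src→M→O→sink: src→M: 1, M→O: 4, O→sink: 3.
Bottleneck = min = 1.

src→M→O→sink, bottleneck 1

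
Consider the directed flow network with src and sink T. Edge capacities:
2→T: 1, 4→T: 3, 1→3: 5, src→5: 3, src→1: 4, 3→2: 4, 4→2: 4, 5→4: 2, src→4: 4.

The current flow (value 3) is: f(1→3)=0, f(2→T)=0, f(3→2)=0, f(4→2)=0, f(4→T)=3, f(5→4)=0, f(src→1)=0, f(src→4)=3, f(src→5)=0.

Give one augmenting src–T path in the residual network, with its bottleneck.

src→4→2→T, bottleneck 1

Residual along src→4→2→T: src→4: 1, 4→2: 4, 2→T: 1.
Bottleneck = min = 1.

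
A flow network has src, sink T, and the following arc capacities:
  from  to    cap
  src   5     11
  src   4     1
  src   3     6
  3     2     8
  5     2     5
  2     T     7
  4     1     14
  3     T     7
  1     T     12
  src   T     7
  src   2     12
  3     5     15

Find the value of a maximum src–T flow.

Augment src->T: bottleneck 7. Total 7.
Augment src->3->T: bottleneck 6. Total 13.
Augment src->2->T: bottleneck 7. Total 20.
Augment src->4->1->T: bottleneck 1. Total 21.
No augmenting path remains in the residual graph.

21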